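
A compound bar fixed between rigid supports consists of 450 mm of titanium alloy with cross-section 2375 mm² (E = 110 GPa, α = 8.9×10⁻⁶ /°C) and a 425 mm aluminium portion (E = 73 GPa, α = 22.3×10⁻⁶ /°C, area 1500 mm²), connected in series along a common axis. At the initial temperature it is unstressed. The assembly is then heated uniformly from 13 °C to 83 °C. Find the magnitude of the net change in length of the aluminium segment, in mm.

|ΔL| ≈ 0.00975 mm

With the walls removed the bar would change length by δ_free = Σ αᵢΔT Lᵢ = 8.9×10⁻⁶×70×450 + 22.3×10⁻⁶×70×425 = 0.9438 mm.
The walls prevent any net length change, so an axial force P (same in every segment) develops. Compatibility: P · Σ Lᵢ/(AᵢEᵢ) = δ_free.
The series flexibility is Σ Lᵢ/(AᵢEᵢ) = 450/(2375×110×10³) + 425/(1500×73×10³) = 5.604×10⁻⁶ mm/N.
P = 0.9438 / 5.604×10⁻⁶ = 168400 N = 168.4 kN, compressive.
For the aluminium segment, free thermal change = 22.3×10⁻⁶×70×425 = 0.6634 mm and elastic change from P = 168400×425/(1500×73×10³) = 0.6537 mm; these oppose, so the net change is 0.00975 mm (segment lengthens).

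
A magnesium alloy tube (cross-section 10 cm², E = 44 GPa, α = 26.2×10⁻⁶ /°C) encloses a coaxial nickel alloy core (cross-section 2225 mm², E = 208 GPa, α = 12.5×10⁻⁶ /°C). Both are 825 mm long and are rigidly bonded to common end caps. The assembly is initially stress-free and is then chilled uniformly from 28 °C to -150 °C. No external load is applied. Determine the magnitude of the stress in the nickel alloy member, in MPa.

σ ≈ 44 MPa (compressive)

Both members must finish at the same length. With the larger α, the magnesium alloy tends to over-contract; the plates restrain it, putting the magnesium alloy in tension and the nickel alloy in compression. With no external load the two internal forces are equal and opposite, magnitude P.
Equating the net (thermal + elastic) strains gives |α₁ − α₂|·ΔT = P·[1/(A₁E₁) + 1/(A₂E₂)].
|α₁ − α₂|·ΔT = 13.7×10⁻⁶ × 178 = 0.002439.
1/(A₁E₁) + 1/(A₂E₂) = 1/(1000×44×10³) + 1/(2225×208×10³) = 2.489×10⁻⁸ N⁻¹.
So P = 0.002439 / 2.489×10⁻⁸ = 97.98 kN.
σ_{nickel alloy} = P/A₂ = 97980/2225 = 44.04 MPa, compressive.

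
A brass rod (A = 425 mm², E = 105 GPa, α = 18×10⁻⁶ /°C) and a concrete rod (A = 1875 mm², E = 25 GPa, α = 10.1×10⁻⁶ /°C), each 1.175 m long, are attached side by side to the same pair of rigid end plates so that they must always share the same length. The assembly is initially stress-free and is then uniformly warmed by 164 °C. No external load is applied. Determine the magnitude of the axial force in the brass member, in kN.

P ≈ 29.6 kN (compressive in the brass)

The brass has the larger α, so on heating it would change length more than the concrete if both were free. The rigid plates force a common final length, so the brass is put into compression and the concrete into tension, with equal and opposite forces P (no external load).
Setting the final lengths equal and cancelling L: (α₁ − α₂)ΔT = P/(A₁E₁) + P/(A₂E₂).
|α₁ − α₂|·ΔT = 7.9×10⁻⁶ × 164 = 0.001296.
1/(A₁E₁) + 1/(A₂E₂) = 1/(425×105×10³) + 1/(1875×25×10³) = 4.374×10⁻⁸ N⁻¹.
P = 0.001296 / 4.374×10⁻⁸ = 29620 N = 29.62 kN.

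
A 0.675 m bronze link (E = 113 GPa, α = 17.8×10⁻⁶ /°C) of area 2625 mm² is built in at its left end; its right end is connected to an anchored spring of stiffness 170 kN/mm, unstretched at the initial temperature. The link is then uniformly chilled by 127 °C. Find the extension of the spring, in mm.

Free thermal contraction: δ_free = αΔT L = 17.8×10⁻⁶ × 127 × 675 = 1.526 mm.
With a force P in the spring, the elastic change of the link is PL/(AE) and that of the spring is P/k; compatibility requires their sum to equal δ_free.
So P = δ_free / [L/(AE) + 1/k] = 1.526 / [ 675/(2625×113×10³) + 1/(170×10³) ].
P = 1.526 / 8.158×10⁻⁶ = 187000 N.
Spring extension = P/k = 187000/(170×10³) = 1.1 mm.

δ ≈ 1.1 mm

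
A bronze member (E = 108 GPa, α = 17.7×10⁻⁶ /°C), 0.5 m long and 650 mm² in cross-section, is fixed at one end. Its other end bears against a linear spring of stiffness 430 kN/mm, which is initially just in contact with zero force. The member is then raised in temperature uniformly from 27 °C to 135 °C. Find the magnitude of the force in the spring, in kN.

If the spring were absent the member would lengthen by αΔT L = 17.7×10⁻⁶ × 108 × 500 = 0.9558 mm.
With a force P in the spring, the elastic change of the member is PL/(AE) and that of the spring is P/k; compatibility requires their sum to equal δ_free.
P [ L/(AE) + 1/k ] = δ_free → P [ 500/(650×108×10³) + 1/(430×10³) ] = 0.9558.
P = 0.9558 / 9.448×10⁻⁶ = 101200 N.

P ≈ 101 kN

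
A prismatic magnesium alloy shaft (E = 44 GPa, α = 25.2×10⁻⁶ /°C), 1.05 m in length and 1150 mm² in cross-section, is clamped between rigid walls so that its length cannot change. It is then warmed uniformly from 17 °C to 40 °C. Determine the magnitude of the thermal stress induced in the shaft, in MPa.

σ ≈ 25.5 MPa (compressive)

Because both ends are immovable the net strain is zero, and the suppressed thermal strain is αΔT = 25.2×10⁻⁶ × 23 = 579.6×10⁻⁶.
The stress required to suppress this strain is σ = Eε = 44×10³ × 579.6×10⁻⁶ = 25.5 MPa, compressive since the shaft is trying to expand.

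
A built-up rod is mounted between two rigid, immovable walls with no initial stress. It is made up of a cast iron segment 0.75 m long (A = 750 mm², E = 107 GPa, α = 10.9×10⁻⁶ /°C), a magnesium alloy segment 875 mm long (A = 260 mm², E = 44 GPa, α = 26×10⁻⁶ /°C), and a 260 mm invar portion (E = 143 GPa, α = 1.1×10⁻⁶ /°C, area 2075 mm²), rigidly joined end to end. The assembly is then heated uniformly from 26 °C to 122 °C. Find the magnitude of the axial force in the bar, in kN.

With the walls removed the bar would change length by δ_free = Σ αᵢΔT Lᵢ = 10.9×10⁻⁶×96×750 + 26×10⁻⁶×96×875 + 1.1×10⁻⁶×96×260 = 2.996 mm.
Since the ends are fixed, an axial force P builds up, equal in every segment, with P · Σ Lᵢ/(AᵢEᵢ) = δ_free.
Σ Lᵢ/(AᵢEᵢ) = 750/(750×107×10³) + 875/(260×44×10³) + 260/(2075×143×10³) = 8.671×10⁻⁵ mm/N.
So P = 2.996 / 8.671×10⁻⁵ = 34.56 kN, compressive.

P ≈ 34.6 kN (compressive)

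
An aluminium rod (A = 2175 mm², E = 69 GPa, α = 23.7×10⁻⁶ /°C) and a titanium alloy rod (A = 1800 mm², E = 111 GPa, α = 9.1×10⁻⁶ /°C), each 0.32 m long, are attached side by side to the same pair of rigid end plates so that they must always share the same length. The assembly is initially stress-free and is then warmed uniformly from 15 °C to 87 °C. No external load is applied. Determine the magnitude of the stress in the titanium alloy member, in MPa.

Equilibrium of a rigid end plate with no external load gives equal and opposite internal forces ±P in the two members. Since α_{aluminium} > α_{titanium alloy}, heating drives the aluminium into compression and the titanium alloy into tension.
Equating the net (thermal + elastic) strains gives |α₁ − α₂|·ΔT = P·[1/(A₁E₁) + 1/(A₂E₂)].
|α₁ − α₂|·ΔT = 14.6×10⁻⁶ × 72 = 0.001051.
1/(A₁E₁) + 1/(A₂E₂) = 1/(2175×69×10³) + 1/(1800×111×10³) = 1.167×10⁻⁸ N⁻¹.
P = 0.001051 / 1.167×10⁻⁸ = 90090 N = 90.09 kN.
σ_{titanium alloy} = P/A₂ = 90090/1800 = 50.05 MPa, tensile.

σ ≈ 50 MPa (tensile)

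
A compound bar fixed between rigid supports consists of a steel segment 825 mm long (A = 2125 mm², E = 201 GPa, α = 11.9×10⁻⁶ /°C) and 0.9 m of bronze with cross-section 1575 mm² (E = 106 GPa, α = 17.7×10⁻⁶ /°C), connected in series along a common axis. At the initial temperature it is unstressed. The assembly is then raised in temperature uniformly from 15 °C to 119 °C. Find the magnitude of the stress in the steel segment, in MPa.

Free thermal expansion of the whole bar: Σ αᵢΔT Lᵢ = 11.9×10⁻⁶×104×825 + 17.7×10⁻⁶×104×900 = 2.678 mm.
Since the ends are fixed, an axial force P builds up, equal in every segment, with P · Σ Lᵢ/(AᵢEᵢ) = δ_free.
The series flexibility is Σ Lᵢ/(AᵢEᵢ) = 825/(2125×201×10³) + 900/(1575×106×10³) = 7.322×10⁻⁶ mm/N.
So P = 2.678 / 7.322×10⁻⁶ = 365.7 kN, compressive.
σ_{steel} = P / A = 365700 / 2125 = 172.1 MPa.

σ ≈ 172 MPa (compressive)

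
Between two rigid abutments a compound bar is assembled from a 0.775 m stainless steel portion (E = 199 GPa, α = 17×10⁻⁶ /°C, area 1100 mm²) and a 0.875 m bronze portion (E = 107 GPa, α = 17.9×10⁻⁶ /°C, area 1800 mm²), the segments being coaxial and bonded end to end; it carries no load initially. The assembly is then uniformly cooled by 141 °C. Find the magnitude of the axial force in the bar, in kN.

With the walls removed the bar would change length by δ_free = Σ αᵢΔT Lᵢ = 17×10⁻⁶×141×775 + 17.9×10⁻⁶×141×875 = 4.066 mm.
The walls prevent any net length change, so an axial force P (same in every segment) develops. Compatibility: P · Σ Lᵢ/(AᵢEᵢ) = δ_free.
Σ Lᵢ/(AᵢEᵢ) = 775/(1100×199×10³) + 875/(1800×107×10³) = 8.084×10⁻⁶ mm/N.
So P = 4.066 / 8.084×10⁻⁶ = 503 kN, tensile.

P ≈ 503 kN (tensile)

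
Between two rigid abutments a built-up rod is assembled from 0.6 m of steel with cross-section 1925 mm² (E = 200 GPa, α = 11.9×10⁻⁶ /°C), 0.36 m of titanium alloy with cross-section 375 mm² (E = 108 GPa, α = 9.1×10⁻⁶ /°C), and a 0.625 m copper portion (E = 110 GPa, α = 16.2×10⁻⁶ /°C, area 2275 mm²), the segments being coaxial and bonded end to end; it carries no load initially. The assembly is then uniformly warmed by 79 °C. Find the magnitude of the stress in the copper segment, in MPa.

With the walls removed the bar would change length by δ_free = Σ αᵢΔT Lᵢ = 11.9×10⁻⁶×79×600 + 9.1×10⁻⁶×79×360 + 16.2×10⁻⁶×79×625 = 1.623 mm.
The walls prevent any net length change, so an axial force P (same in every segment) develops. Compatibility: P · Σ Lᵢ/(AᵢEᵢ) = δ_free.
Σ Lᵢ/(AᵢEᵢ) = 600/(1925×200×10³) + 360/(375×108×10³) + 625/(2275×110×10³) = 1.294×10⁻⁵ mm/N.
So P = 1.623 / 1.294×10⁻⁵ = 125.4 kN, compressive.
σ_{copper} = P / A = 125400 / 2275 = 55.1 MPa.

σ ≈ 55.1 MPa (compressive)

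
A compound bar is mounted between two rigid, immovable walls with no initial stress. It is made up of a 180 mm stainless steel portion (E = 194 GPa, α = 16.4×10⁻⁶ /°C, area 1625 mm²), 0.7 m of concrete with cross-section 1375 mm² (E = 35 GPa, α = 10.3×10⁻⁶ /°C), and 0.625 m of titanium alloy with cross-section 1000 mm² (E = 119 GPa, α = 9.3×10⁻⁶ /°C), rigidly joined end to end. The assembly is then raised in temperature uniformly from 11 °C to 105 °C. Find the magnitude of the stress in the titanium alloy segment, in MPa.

Free thermal expansion of the whole bar: Σ αᵢΔT Lᵢ = 16.4×10⁻⁶×94×180 + 10.3×10⁻⁶×94×700 + 9.3×10⁻⁶×94×625 = 1.502 mm.
The rigid supports impose zero overall length change; the single axial force P common to all segments must satisfy P Σ Lᵢ/(AᵢEᵢ) = δ_free.
The series flexibility is Σ Lᵢ/(AᵢEᵢ) = 180/(1625×194×10³) + 700/(1375×35×10³) + 625/(1000×119×10³) = 2.037×10⁻⁵ mm/N.
P = 1.502 / 2.037×10⁻⁵ = 73720 N = 73.72 kN, compressive.
σ_{titanium alloy} = P / A = 73720 / 1000 = 73.72 MPa.

σ ≈ 73.7 MPa (compressive)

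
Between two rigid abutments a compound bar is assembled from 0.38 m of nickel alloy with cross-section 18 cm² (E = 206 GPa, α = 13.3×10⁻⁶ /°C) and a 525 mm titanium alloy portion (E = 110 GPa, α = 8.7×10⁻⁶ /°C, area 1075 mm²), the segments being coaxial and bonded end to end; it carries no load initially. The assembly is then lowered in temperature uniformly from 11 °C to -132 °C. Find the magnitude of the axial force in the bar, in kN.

With the walls removed the bar would change length by δ_free = Σ αᵢΔT Lᵢ = 13.3×10⁻⁶×143×380 + 8.7×10⁻⁶×143×525 = 1.376 mm.
The walls prevent any net length change, so an axial force P (same in every segment) develops. Compatibility: P · Σ Lᵢ/(AᵢEᵢ) = δ_free.
The series flexibility is Σ Lᵢ/(AᵢEᵢ) = 380/(1800×206×10³) + 525/(1075×110×10³) = 5.465×10⁻⁶ mm/N.
Hence P = δ_free / Σ(L/AE) = 1.376/5.465×10⁻⁶ = 251.8 kN (tensile).

P ≈ 252 kN (tensile)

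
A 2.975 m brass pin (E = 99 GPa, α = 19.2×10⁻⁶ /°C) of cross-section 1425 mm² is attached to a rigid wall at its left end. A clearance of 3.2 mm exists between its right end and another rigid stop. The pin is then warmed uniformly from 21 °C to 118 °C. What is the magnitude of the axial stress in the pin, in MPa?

σ ≈ 77.9 MPa (compressive)

Unrestrained expansion: δ_free = αΔT L = 19.2×10⁻⁶ × 97 × 2975 = 5.541 mm.
This exceeds the 3.2 mm gap, so the wall pushes back. The portion of expansion that must be recovered elastically is δ_free − gap = 5.541 − 3.2 = 2.341 mm.
That suppressed elongation corresponds to σ = E·Δ/L = 99×10³ × 2.341/2975 = 77.89 MPa.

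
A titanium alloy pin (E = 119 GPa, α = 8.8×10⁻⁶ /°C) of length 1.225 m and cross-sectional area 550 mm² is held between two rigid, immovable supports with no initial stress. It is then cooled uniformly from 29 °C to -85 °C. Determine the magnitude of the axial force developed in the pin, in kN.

With zero net strain, σ = E·αΔT = 119 GPa × 8.8×10⁻⁶ × 114 = 119.4 MPa.
Then P = σA = 119.4 × 550 mm² = 65.66 kN, tensile.

P ≈ 65.7 kN (tensile)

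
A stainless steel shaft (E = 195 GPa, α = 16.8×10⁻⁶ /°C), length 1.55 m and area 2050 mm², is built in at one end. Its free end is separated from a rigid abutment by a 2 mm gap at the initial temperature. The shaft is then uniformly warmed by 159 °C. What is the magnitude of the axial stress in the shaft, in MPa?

σ ≈ 269 MPa (compressive)

Free thermal elongation = αΔT L = 16.8×10⁻⁶ × 159 × 1550 = 4.14 mm.
After closing the 2 mm clearance, 4.14 − 2 = 2.14 mm of expansion remains to be suppressed by the wall.
Compatibility: PL/(AE) = 2.14 mm, so σ = P/A = E × (2.14/1550) = 269.3 MPa.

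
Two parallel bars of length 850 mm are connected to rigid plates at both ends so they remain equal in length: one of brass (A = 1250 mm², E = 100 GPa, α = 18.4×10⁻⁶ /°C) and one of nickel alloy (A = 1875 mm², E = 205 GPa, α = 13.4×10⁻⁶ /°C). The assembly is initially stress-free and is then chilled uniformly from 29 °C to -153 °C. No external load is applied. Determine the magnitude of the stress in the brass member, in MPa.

σ ≈ 68.7 MPa (tensile)

The brass has the larger α, so on cooling it would change length more than the nickel alloy if both were free. The rigid plates force a common final length, so the brass is put into tension and the nickel alloy into compression, with equal and opposite forces P (no external load).
Setting the final lengths equal and cancelling L: (α₁ − α₂)ΔT = P/(A₁E₁) + P/(A₂E₂).
|α₁ − α₂|·ΔT = 5×10⁻⁶ × 182 = 0.00091.
1/(A₁E₁) + 1/(A₂E₂) = 1/(1250×100×10³) + 1/(1875×205×10³) = 1.06×10⁻⁸ N⁻¹.
So P = 0.00091 / 1.06×10⁻⁸ = 85.84 kN.
σ_{brass} = P/A₁ = 85840/1250 = 68.67 MPa, tensile.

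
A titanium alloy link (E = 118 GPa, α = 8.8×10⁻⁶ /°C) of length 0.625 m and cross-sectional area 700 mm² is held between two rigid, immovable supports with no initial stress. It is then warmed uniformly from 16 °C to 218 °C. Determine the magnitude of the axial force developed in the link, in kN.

P ≈ 147 kN (compressive)

The ends cannot move, so σ = EαΔT = 118×10³ × 8.8×10⁻⁶ × 202 = 209.8 MPa.
Then P = σA = 209.8 × 700 mm² = 146.8 kN, compressive.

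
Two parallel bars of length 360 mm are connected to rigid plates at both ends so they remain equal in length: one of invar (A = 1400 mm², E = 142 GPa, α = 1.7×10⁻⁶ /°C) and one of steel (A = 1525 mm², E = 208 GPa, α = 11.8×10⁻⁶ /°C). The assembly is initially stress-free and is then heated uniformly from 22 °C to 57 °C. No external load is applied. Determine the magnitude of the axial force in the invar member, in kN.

Both members must finish at the same length. With the larger α, the steel tends to over-expand; the plates restrain it, putting the steel in compression and the invar in tension. With no external load the two internal forces are equal and opposite, magnitude P.
Setting the final lengths equal and cancelling L: (α₁ − α₂)ΔT = P/(A₁E₁) + P/(A₂E₂).
|α₁ − α₂|·ΔT = 10.1×10⁻⁶ × 35 = 0.0003535.
1/(A₁E₁) + 1/(A₂E₂) = 1/(1400×142×10³) + 1/(1525×208×10³) = 8.183×10⁻⁹ N⁻¹.
P = 0.0003535 / 8.183×10⁻⁹ = 43200 N = 43.2 kN.

P ≈ 43.2 kN (tensile in the invar)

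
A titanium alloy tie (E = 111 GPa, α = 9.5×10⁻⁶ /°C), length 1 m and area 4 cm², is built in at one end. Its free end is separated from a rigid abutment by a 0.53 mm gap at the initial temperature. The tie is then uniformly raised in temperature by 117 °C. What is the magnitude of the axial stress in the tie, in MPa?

σ ≈ 64.5 MPa (compressive)

Free thermal elongation = αΔT L = 9.5×10⁻⁶ × 117 × 1000 = 1.111 mm.
This exceeds the 0.53 mm gap, so the wall pushes back. The portion of expansion that must be recovered elastically is δ_free − gap = 1.111 − 0.53 = 0.5815 mm.
That suppressed elongation corresponds to σ = E·Δ/L = 111×10³ × 0.5815/1000 = 64.55 MPa.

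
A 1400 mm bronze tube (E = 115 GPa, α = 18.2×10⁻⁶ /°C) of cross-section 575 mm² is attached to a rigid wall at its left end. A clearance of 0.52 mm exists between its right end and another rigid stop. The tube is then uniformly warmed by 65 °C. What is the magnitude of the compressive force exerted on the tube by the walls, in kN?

P ≈ 53.7 kN

If the wall were absent the tube would grow by αΔT L = 18.2×10⁻⁶ × 65 × 1400 = 1.656 mm.
This exceeds the 0.52 mm gap, so the wall pushes back. The portion of expansion that must be recovered elastically is δ_free − gap = 1.656 − 0.52 = 1.136 mm.
Compatibility: PL/(AE) = 1.136 mm, so σ = P/A = E × (1.136/1400) = 93.33 MPa.
P = σA = 93.33 × 575 = 53.67 kN.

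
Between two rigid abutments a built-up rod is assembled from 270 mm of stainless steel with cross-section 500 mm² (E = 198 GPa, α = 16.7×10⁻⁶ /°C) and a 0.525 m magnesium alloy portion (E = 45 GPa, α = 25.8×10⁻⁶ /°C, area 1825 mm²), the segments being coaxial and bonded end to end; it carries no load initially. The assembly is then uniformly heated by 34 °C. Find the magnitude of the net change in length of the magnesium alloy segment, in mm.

|ΔL| ≈ 0.0303 mm

Free thermal expansion of the whole bar: Σ αᵢΔT Lᵢ = 16.7×10⁻⁶×34×270 + 25.8×10⁻⁶×34×525 = 0.6138 mm.
The walls prevent any net length change, so an axial force P (same in every segment) develops. Compatibility: P · Σ Lᵢ/(AᵢEᵢ) = δ_free.
Σ Lᵢ/(AᵢEᵢ) = 270/(500×198×10³) + 525/(1825×45×10³) = 9.12×10⁻⁶ mm/N.
P = 0.6138 / 9.12×10⁻⁶ = 67310 N = 67.31 kN, compressive.
For the magnesium alloy segment, free thermal change = 25.8×10⁻⁶×34×525 = 0.4605 mm and elastic change from P = 67310×525/(1825×45×10³) = 0.4303 mm; these oppose, so the net change is 0.0303 mm (segment lengthens).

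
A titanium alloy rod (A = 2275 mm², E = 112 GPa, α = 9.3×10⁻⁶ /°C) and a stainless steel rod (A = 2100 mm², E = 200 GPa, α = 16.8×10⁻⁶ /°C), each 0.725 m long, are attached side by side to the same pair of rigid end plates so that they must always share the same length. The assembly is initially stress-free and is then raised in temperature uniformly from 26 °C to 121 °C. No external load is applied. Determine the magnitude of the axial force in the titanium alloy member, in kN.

P ≈ 113 kN (tensile in the titanium alloy)

Equilibrium of a rigid end plate with no external load gives equal and opposite internal forces ±P in the two members. Since α_{stainless steel} > α_{titanium alloy}, heating drives the stainless steel into compression and the titanium alloy into tension.
Compatibility of the two members (thermal + elastic change equal): (α₁ − α₂)ΔT = P·[1/(A₁E₁) + 1/(A₂E₂)].
|α₁ − α₂|·ΔT = 7.5×10⁻⁶ × 95 = 0.0007125.
1/(A₁E₁) + 1/(A₂E₂) = 1/(2275×112×10³) + 1/(2100×200×10³) = 6.306×10⁻⁹ N⁻¹.
P = 0.0007125 / 6.306×10⁻⁹ = 113000 N = 113 kN.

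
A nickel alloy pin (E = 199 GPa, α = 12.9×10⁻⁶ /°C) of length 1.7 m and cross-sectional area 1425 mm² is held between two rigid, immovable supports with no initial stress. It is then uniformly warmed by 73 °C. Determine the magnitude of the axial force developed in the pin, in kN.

P ≈ 267 kN (compressive)

Full restraint means ε = 0, so the stress is σ = EαΔT = 199×10³ × 12.9×10⁻⁶ × 73 = 187.4 MPa.
P = AEαΔT = 1425 × 199×10³ × 12.9×10⁻⁶ × 73 = 267 kN (compressive).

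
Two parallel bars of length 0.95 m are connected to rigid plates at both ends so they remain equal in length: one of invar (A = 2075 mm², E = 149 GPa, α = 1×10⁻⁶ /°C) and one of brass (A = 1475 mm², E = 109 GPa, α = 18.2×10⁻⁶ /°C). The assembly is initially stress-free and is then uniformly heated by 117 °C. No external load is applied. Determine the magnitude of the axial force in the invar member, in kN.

The brass has the larger α, so on heating it would change length more than the invar if both were free. The rigid plates force a common final length, so the brass is put into compression and the invar into tension, with equal and opposite forces P (no external load).
Equating the net (thermal + elastic) strains gives |α₁ − α₂|·ΔT = P·[1/(A₁E₁) + 1/(A₂E₂)].
|α₁ − α₂|·ΔT = 17.2×10⁻⁶ × 117 = 0.002012.
1/(A₁E₁) + 1/(A₂E₂) = 1/(2075×149×10³) + 1/(1475×109×10³) = 9.454×10⁻⁹ N⁻¹.
So P = 0.002012 / 9.454×10⁻⁹ = 212.9 kN.

P ≈ 213 kN (tensile in the invar)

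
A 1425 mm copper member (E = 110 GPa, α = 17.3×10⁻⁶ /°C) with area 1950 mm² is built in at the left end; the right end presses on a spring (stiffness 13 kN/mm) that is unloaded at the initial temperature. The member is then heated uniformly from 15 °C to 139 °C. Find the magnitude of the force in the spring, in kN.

Free thermal expansion: δ_free = αΔT L = 17.3×10⁻⁶ × 124 × 1425 = 3.057 mm.
With a force P in the spring, the elastic change of the member is PL/(AE) and that of the spring is P/k; compatibility requires their sum to equal δ_free.
So P = δ_free / [L/(AE) + 1/k] = 3.057 / [ 1425/(1950×110×10³) + 1/(13×10³) ].
P = 3.057 / 8.357×10⁻⁵ = 36580 N.

P ≈ 36.6 kN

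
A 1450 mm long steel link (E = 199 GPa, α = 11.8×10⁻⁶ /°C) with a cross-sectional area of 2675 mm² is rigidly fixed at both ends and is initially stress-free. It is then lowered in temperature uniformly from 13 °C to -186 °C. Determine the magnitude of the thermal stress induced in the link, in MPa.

σ ≈ 467 MPa (tensile)

The supports are rigid, so the total axial strain is zero. The restrained thermal strain is ε = αΔT = 11.8×10⁻⁶ × 199 = 2348.2×10⁻⁶.
The stress required to suppress this strain is σ = Eε = 199×10³ × 2348.2×10⁻⁶ = 467.3 MPa, tensile since the link is trying to contract.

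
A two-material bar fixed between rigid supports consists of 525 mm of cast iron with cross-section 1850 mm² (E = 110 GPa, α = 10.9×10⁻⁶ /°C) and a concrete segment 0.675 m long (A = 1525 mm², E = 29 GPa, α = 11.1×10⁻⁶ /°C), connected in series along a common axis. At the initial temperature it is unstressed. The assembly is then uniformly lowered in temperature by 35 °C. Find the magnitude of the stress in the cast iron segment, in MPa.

σ ≈ 14 MPa (tensile)

With the walls removed the bar would change length by δ_free = Σ αᵢΔT Lᵢ = 10.9×10⁻⁶×35×525 + 11.1×10⁻⁶×35×675 = 0.4625 mm.
The walls prevent any net length change, so an axial force P (same in every segment) develops. Compatibility: P · Σ Lᵢ/(AᵢEᵢ) = δ_free.
Σ Lᵢ/(AᵢEᵢ) = 525/(1850×110×10³) + 675/(1525×29×10³) = 1.784×10⁻⁵ mm/N.
So P = 0.4625 / 1.784×10⁻⁵ = 25.92 kN, tensile.
σ_{cast iron} = P / A = 25920 / 1850 = 14.01 MPa.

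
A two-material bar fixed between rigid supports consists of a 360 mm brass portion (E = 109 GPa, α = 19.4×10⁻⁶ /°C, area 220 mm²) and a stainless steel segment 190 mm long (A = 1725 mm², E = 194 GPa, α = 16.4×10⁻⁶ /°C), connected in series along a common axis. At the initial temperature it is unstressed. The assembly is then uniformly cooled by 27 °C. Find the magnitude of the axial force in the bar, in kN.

P ≈ 17.5 kN (tensile)

With the walls removed the bar would change length by δ_free = Σ αᵢΔT Lᵢ = 19.4×10⁻⁶×27×360 + 16.4×10⁻⁶×27×190 = 0.2727 mm.
Since the ends are fixed, an axial force P builds up, equal in every segment, with P · Σ Lᵢ/(AᵢEᵢ) = δ_free.
Σ Lᵢ/(AᵢEᵢ) = 360/(220×109×10³) + 190/(1725×194×10³) = 1.558×10⁻⁵ mm/N.
So P = 0.2727 / 1.558×10⁻⁵ = 17.5 kN, tensile.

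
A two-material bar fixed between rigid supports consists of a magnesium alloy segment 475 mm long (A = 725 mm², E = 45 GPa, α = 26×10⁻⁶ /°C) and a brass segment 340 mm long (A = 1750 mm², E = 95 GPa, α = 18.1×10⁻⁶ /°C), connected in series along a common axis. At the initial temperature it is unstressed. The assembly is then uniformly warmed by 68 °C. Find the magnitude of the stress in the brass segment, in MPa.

If the supports were absent, the total length change would be Σ αᵢΔT Lᵢ = 26×10⁻⁶×68×475 + 18.1×10⁻⁶×68×340 = 1.258 mm.
The walls prevent any net length change, so an axial force P (same in every segment) develops. Compatibility: P · Σ Lᵢ/(AᵢEᵢ) = δ_free.
Σ Lᵢ/(AᵢEᵢ) = 475/(725×45×10³) + 340/(1750×95×10³) = 1.66×10⁻⁵ mm/N.
P = 1.258 / 1.66×10⁻⁵ = 75780 N = 75.78 kN, compressive.
σ_{brass} = P / A = 75780 / 1750 = 43.3 MPa.

σ ≈ 43.3 MPa (compressive)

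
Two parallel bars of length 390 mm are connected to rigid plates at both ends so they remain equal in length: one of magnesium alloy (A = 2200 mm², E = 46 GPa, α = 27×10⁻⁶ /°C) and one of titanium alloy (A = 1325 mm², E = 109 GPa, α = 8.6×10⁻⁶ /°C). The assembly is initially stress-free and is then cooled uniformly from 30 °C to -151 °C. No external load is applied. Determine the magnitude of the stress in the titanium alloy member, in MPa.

Equilibrium of a rigid end plate with no external load gives equal and opposite internal forces ±P in the two members. Since α_{magnesium alloy} > α_{titanium alloy}, cooling drives the magnesium alloy into tension and the titanium alloy into compression.
Setting the final lengths equal and cancelling L: (α₁ − α₂)ΔT = P/(A₁E₁) + P/(A₂E₂).
|α₁ − α₂|·ΔT = 18.4×10⁻⁶ × 181 = 0.00333.
1/(A₁E₁) + 1/(A₂E₂) = 1/(2200×46×10³) + 1/(1325×109×10³) = 1.681×10⁻⁸ N⁻¹.
P = 0.00333 / 1.681×10⁻⁸ = 198200 N = 198.2 kN.
σ_{titanium alloy} = P/A₂ = 198200/1325 = 149.6 MPa, compressive.

σ ≈ 150 MPa (compressive)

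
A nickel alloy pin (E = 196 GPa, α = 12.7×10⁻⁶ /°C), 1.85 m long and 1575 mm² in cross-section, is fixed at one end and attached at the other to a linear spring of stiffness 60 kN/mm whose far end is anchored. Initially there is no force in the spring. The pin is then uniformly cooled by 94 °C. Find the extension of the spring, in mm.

δ ≈ 1.62 mm

If the spring were absent the pin would shorten by αΔT L = 12.7×10⁻⁶ × 94 × 1850 = 2.209 mm.
Let P be the tensile force in the spring. The pin extends elastically by PL/(AE) and the spring stretches by P/k; together these equal δ_free.
P [ L/(AE) + 1/k ] = δ_free → P [ 1850/(1575×196×10³) + 1/(60×10³) ] = 2.209.
P = 2.209 / 2.266×10⁻⁵ = 97470 N.
Spring extension = P/k = 97470/(60×10³) = 1.624 mm.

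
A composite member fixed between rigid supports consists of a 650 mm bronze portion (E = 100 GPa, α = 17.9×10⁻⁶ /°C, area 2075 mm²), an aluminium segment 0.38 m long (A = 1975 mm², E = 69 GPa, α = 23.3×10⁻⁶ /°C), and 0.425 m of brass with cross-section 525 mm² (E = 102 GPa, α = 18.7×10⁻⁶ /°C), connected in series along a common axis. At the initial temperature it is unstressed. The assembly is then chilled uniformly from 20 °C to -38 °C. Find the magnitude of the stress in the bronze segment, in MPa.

With the walls removed the bar would change length by δ_free = Σ αᵢΔT Lᵢ = 17.9×10⁻⁶×58×650 + 23.3×10⁻⁶×58×380 + 18.7×10⁻⁶×58×425 = 1.649 mm.
The rigid supports impose zero overall length change; the single axial force P common to all segments must satisfy P Σ Lᵢ/(AᵢEᵢ) = δ_free.
Σ Lᵢ/(AᵢEᵢ) = 650/(2075×100×10³) + 380/(1975×69×10³) + 425/(525×102×10³) = 1.386×10⁻⁵ mm/N.
P = 1.649 / 1.386×10⁻⁵ = 119000 N = 119 kN, tensile.
σ_{bronze} = P / A = 119000 / 2075 = 57.36 MPa.

σ ≈ 57.4 MPa (tensile)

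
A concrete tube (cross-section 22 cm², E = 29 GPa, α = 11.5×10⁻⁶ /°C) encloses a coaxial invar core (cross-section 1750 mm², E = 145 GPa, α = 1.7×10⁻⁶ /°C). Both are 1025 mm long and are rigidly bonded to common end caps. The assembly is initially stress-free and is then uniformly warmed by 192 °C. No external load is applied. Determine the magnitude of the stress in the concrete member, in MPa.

σ ≈ 43.6 MPa (compressive)

The concrete has the larger α, so on heating it would change length more than the invar if both were free. The rigid plates force a common final length, so the concrete is put into compression and the invar into tension, with equal and opposite forces P (no external load).
Compatibility of the two members (thermal + elastic change equal): (α₁ − α₂)ΔT = P·[1/(A₁E₁) + 1/(A₂E₂)].
|α₁ − α₂|·ΔT = 9.8×10⁻⁶ × 192 = 0.001882.
1/(A₁E₁) + 1/(A₂E₂) = 1/(2200×29×10³) + 1/(1750×145×10³) = 1.961×10⁻⁸ N⁻¹.
So P = 0.001882 / 1.961×10⁻⁸ = 95.93 kN.
σ_{concrete} = P/A₁ = 95930/2200 = 43.6 MPa, compressive.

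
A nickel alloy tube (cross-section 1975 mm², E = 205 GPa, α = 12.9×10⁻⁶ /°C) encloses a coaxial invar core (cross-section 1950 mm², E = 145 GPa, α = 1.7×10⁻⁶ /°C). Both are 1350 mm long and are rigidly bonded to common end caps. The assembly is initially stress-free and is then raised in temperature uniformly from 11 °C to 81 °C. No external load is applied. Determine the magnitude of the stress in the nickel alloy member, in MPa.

σ ≈ 66.1 MPa (compressive)

Equilibrium of a rigid end plate with no external load gives equal and opposite internal forces ±P in the two members. Since α_{nickel alloy} > α_{invar}, heating drives the nickel alloy into compression and the invar into tension.
Compatibility of the two members (thermal + elastic change equal): (α₁ − α₂)ΔT = P·[1/(A₁E₁) + 1/(A₂E₂)].
|α₁ − α₂|·ΔT = 11.2×10⁻⁶ × 70 = 0.000784.
1/(A₁E₁) + 1/(A₂E₂) = 1/(1975×205×10³) + 1/(1950×145×10³) = 6.007×10⁻⁹ N⁻¹.
P = 0.000784 / 6.007×10⁻⁹ = 130500 N = 130.5 kN.
σ_{nickel alloy} = P/A₁ = 130500/1975 = 66.09 MPa, compressive.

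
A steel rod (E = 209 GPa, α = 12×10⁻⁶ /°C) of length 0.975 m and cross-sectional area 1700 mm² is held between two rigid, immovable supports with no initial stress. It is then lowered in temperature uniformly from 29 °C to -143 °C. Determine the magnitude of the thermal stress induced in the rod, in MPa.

Because both ends are immovable the net strain is zero, and the suppressed thermal strain is αΔT = 12×10⁻⁶ × 172 = 2064×10⁻⁶.
σ = EαΔT = 209×10³ × 12×10⁻⁶ × 172 = 431.4 MPa (tensile; the rod is trying to contract).

σ ≈ 431 MPa (tensile)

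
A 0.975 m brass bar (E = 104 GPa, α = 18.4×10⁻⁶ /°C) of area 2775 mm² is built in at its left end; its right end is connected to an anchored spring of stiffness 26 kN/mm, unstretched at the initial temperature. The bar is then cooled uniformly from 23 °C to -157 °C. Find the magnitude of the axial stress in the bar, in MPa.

If the spring were absent the bar would shorten by αΔT L = 18.4×10⁻⁶ × 180 × 975 = 3.229 mm.
With a force P in the spring, the elastic change of the bar is PL/(AE) and that of the spring is P/k; compatibility requires their sum to equal δ_free.
P [ L/(AE) + 1/k ] = δ_free → P [ 975/(2775×104×10³) + 1/(26×10³) ] = 3.229.
P = 3.229 / 4.184×10⁻⁵ = 77180 N.
σ = P/A = 77180/2775 = 27.81 MPa.

σ ≈ 27.8 MPa (tensile)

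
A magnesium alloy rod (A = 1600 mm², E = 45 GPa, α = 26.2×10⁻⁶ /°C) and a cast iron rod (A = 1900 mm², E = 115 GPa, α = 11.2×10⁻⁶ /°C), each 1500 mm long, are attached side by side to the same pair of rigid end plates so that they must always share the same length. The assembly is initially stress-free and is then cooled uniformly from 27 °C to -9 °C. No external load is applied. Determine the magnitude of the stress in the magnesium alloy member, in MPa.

σ ≈ 18.3 MPa (tensile)

Both members must finish at the same length. With the larger α, the magnesium alloy tends to over-contract; the plates restrain it, putting the magnesium alloy in tension and the cast iron in compression. With no external load the two internal forces are equal and opposite, magnitude P.
Setting the final lengths equal and cancelling L: (α₁ − α₂)ΔT = P/(A₁E₁) + P/(A₂E₂).
|α₁ − α₂|·ΔT = 15×10⁻⁶ × 36 = 0.00054.
1/(A₁E₁) + 1/(A₂E₂) = 1/(1600×45×10³) + 1/(1900×115×10³) = 1.847×10⁻⁸ N⁻¹.
So P = 0.00054 / 1.847×10⁻⁸ = 29.24 kN.
σ_{magnesium alloy} = P/A₁ = 29240/1600 = 18.28 MPa, tensile.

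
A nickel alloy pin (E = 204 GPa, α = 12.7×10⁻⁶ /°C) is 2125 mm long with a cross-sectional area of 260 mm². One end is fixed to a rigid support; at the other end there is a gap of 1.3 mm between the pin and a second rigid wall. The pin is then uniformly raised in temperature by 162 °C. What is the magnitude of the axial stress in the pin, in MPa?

σ ≈ 295 MPa (compressive)

Unrestrained expansion: δ_free = αΔT L = 12.7×10⁻⁶ × 162 × 2125 = 4.372 mm.
After closing the 1.3 mm clearance, 4.372 − 1.3 = 3.072 mm of expansion remains to be suppressed by the wall.
That suppressed elongation corresponds to σ = E·Δ/L = 204×10³ × 3.072/2125 = 294.9 MPa.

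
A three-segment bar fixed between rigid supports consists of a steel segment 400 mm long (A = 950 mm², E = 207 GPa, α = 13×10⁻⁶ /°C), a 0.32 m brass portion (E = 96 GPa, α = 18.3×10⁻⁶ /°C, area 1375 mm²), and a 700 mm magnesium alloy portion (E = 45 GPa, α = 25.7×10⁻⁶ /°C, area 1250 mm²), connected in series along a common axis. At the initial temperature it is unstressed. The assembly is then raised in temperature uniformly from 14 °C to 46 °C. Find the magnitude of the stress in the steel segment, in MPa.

If the supports were absent, the total length change would be Σ αᵢΔT Lᵢ = 13×10⁻⁶×32×400 + 18.3×10⁻⁶×32×320 + 25.7×10⁻⁶×32×700 = 0.9295 mm.
The walls prevent any net length change, so an axial force P (same in every segment) develops. Compatibility: P · Σ Lᵢ/(AᵢEᵢ) = δ_free.
Σ Lᵢ/(AᵢEᵢ) = 400/(950×207×10³) + 320/(1375×96×10³) + 700/(1250×45×10³) = 1.69×10⁻⁵ mm/N.
Hence P = δ_free / Σ(L/AE) = 0.9295/1.69×10⁻⁵ = 54.99 kN (compressive).
σ_{steel} = P / A = 54990 / 950 = 57.88 MPa.

σ ≈ 57.9 MPa (compressive)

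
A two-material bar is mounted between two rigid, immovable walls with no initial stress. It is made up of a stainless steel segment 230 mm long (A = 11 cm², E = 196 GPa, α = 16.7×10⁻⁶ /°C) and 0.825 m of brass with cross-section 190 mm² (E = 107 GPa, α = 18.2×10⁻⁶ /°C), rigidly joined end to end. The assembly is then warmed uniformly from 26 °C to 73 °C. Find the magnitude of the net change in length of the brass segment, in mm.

Free thermal expansion of the whole bar: Σ αᵢΔT Lᵢ = 16.7×10⁻⁶×47×230 + 18.2×10⁻⁶×47×825 = 0.8862 mm.
The rigid supports impose zero overall length change; the single axial force P common to all segments must satisfy P Σ Lᵢ/(AᵢEᵢ) = δ_free.
The series flexibility is Σ Lᵢ/(AᵢEᵢ) = 230/(1100×196×10³) + 825/(190×107×10³) = 4.165×10⁻⁵ mm/N.
Hence P = δ_free / Σ(L/AE) = 0.8862/4.165×10⁻⁵ = 21.28 kN (compressive).
For the brass segment, free thermal change = 18.2×10⁻⁶×47×825 = 0.7057 mm and elastic change from P = 21280×825/(190×107×10³) = 0.8635 mm; these oppose, so the net change is 0.158 mm (segment shortens).

|ΔL| ≈ 0.158 mm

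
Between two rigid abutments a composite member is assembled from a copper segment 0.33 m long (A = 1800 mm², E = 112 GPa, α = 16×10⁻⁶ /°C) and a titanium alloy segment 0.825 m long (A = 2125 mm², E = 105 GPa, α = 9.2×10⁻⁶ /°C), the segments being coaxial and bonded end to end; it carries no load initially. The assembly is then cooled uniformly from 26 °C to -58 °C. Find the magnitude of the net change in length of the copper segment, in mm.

|ΔL| ≈ 0.112 mm

If the supports were absent, the total length change would be Σ αᵢΔT Lᵢ = 16×10⁻⁶×84×330 + 9.2×10⁻⁶×84×825 = 1.081 mm.
The walls prevent any net length change, so an axial force P (same in every segment) develops. Compatibility: P · Σ Lᵢ/(AᵢEᵢ) = δ_free.
Σ Lᵢ/(AᵢEᵢ) = 330/(1800×112×10³) + 825/(2125×105×10³) = 5.334×10⁻⁶ mm/N.
Hence P = δ_free / Σ(L/AE) = 1.081/5.334×10⁻⁶ = 202.7 kN (tensile).
For the copper segment, free thermal change = 16×10⁻⁶×84×330 = 0.4435 mm and elastic change from P = 202700×330/(1800×112×10³) = 0.3317 mm; these oppose, so the net change is 0.112 mm (segment shortens).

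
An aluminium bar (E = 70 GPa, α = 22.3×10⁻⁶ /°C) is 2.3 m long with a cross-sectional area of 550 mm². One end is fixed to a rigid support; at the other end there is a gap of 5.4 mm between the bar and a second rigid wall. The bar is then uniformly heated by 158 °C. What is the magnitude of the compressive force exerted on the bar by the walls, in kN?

P ≈ 45.3 kN

Unrestrained expansion: δ_free = αΔT L = 22.3×10⁻⁶ × 158 × 2300 = 8.104 mm.
After closing the 5.4 mm clearance, 8.104 − 5.4 = 2.704 mm of expansion remains to be suppressed by the wall.
That suppressed elongation corresponds to σ = E·Δ/L = 70×10³ × 2.704/2300 = 82.29 MPa.
P = σA = 82.29 × 550 = 45.26 kN.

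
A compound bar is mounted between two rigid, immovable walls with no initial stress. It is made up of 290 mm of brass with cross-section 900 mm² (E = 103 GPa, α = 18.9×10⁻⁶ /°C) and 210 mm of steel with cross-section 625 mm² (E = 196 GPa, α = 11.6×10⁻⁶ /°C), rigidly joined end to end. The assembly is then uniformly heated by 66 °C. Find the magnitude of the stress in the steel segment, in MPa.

σ ≈ 173 MPa (compressive)

Free thermal expansion of the whole bar: Σ αᵢΔT Lᵢ = 18.9×10⁻⁶×66×290 + 11.6×10⁻⁶×66×210 = 0.5225 mm.
The rigid supports impose zero overall length change; the single axial force P common to all segments must satisfy P Σ Lᵢ/(AᵢEᵢ) = δ_free.
Σ Lᵢ/(AᵢEᵢ) = 290/(900×103×10³) + 210/(625×196×10³) = 4.843×10⁻⁶ mm/N.
Hence P = δ_free / Σ(L/AE) = 0.5225/4.843×10⁻⁶ = 107.9 kN (compressive).
σ_{steel} = P / A = 107900 / 625 = 172.6 MPa.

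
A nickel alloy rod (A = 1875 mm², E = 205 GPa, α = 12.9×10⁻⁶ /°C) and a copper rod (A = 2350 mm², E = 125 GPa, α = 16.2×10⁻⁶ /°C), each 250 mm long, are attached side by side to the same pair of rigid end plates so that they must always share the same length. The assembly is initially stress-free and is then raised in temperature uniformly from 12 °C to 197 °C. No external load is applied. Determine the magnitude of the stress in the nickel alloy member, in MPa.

The copper has the larger α, so on heating it would change length more than the nickel alloy if both were free. The rigid plates force a common final length, so the copper is put into compression and the nickel alloy into tension, with equal and opposite forces P (no external load).
Equating the net (thermal + elastic) strains gives |α₁ − α₂|·ΔT = P·[1/(A₁E₁) + 1/(A₂E₂)].
|α₁ − α₂|·ΔT = 3.3×10⁻⁶ × 185 = 0.0006105.
1/(A₁E₁) + 1/(A₂E₂) = 1/(1875×205×10³) + 1/(2350×125×10³) = 6.006×10⁻⁹ N⁻¹.
So P = 0.0006105 / 6.006×10⁻⁹ = 101.7 kN.
σ_{nickel alloy} = P/A₁ = 101700/1875 = 54.21 MPa, tensile.

σ ≈ 54.2 MPa (tensile)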